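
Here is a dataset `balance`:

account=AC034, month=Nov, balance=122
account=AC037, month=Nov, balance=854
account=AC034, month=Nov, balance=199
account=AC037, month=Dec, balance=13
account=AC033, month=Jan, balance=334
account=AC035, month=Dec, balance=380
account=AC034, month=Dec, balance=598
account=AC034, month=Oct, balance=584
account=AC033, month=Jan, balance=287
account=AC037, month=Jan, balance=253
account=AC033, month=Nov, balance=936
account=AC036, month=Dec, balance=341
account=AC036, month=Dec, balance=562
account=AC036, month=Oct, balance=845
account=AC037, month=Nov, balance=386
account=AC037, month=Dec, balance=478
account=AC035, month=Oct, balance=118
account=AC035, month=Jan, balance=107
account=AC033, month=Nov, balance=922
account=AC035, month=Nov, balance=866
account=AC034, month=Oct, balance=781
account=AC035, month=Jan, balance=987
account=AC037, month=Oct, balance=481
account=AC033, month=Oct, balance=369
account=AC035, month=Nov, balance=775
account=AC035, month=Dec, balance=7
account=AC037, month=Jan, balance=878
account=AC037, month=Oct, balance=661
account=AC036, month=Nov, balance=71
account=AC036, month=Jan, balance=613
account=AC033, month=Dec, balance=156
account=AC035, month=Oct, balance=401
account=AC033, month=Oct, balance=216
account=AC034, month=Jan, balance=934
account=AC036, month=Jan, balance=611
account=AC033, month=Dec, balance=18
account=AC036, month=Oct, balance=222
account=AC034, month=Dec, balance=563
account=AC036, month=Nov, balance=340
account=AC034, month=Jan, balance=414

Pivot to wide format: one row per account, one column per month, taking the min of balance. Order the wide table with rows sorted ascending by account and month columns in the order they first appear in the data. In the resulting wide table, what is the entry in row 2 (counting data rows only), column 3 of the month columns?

With rows sorted ascending by account, row 2 is account=AC034. month columns in first-appearance order: Nov, Dec, Jan, Oct; column 3 is Jan.
Long rows with account=AC034, month=Jan: min(934, 414) = 414.

414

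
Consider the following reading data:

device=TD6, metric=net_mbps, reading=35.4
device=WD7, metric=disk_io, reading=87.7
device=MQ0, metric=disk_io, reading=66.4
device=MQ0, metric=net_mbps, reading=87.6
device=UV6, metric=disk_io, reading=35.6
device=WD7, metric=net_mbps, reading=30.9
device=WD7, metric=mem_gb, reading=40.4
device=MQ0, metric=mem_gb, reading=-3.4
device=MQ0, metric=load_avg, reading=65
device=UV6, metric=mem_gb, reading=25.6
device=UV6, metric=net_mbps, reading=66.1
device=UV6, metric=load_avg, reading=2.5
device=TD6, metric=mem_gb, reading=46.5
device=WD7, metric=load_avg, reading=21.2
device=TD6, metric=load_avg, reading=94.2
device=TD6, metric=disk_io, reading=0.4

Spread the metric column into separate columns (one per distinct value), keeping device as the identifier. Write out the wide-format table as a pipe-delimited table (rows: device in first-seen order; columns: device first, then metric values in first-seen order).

Columns: device plus the 4 distinct metric values (net_mbps, disk_io, mem_gb, load_avg).
For example, row TD6 column net_mbps takes reading=35.4 from the long row (TD6, net_mbps).

| device | net_mbps | disk_io | mem_gb | load_avg |
| TD6 | 35.4 | 0.4 | 46.5 | 94.2 |
| WD7 | 30.9 | 87.7 | 40.4 | 21.2 |
| MQ0 | 87.6 | 66.4 | -3.4 | 65 |
| UV6 | 66.1 | 35.6 | 25.6 | 2.5 |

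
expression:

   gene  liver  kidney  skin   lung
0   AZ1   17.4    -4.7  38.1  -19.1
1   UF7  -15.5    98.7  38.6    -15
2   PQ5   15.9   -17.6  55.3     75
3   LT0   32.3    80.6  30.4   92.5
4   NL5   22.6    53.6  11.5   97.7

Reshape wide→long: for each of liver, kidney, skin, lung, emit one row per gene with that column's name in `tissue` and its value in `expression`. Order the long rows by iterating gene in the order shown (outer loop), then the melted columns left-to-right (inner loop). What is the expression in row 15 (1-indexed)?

20 rows total (5 × 4). Row 15: index ⌊(15-1)/4⌋ = 3 into gene → LT0; (15-1) mod 4 = 2 into the melted columns → skin.
So row 15 is (LT0, skin, 30.4); expression = 30.4.

30.4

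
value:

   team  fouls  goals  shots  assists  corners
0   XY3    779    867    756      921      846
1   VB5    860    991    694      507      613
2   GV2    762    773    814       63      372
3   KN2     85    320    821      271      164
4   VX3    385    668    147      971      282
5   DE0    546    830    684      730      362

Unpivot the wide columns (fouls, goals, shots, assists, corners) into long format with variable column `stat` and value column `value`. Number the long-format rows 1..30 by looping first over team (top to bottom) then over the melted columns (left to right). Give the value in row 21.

385

30 rows total (6 × 5). Row 21: index ⌊(21-1)/5⌋ = 4 into team → VX3; (21-1) mod 5 = 0 into the melted columns → fouls.
So row 21 is (VX3, fouls, 385); value = 385.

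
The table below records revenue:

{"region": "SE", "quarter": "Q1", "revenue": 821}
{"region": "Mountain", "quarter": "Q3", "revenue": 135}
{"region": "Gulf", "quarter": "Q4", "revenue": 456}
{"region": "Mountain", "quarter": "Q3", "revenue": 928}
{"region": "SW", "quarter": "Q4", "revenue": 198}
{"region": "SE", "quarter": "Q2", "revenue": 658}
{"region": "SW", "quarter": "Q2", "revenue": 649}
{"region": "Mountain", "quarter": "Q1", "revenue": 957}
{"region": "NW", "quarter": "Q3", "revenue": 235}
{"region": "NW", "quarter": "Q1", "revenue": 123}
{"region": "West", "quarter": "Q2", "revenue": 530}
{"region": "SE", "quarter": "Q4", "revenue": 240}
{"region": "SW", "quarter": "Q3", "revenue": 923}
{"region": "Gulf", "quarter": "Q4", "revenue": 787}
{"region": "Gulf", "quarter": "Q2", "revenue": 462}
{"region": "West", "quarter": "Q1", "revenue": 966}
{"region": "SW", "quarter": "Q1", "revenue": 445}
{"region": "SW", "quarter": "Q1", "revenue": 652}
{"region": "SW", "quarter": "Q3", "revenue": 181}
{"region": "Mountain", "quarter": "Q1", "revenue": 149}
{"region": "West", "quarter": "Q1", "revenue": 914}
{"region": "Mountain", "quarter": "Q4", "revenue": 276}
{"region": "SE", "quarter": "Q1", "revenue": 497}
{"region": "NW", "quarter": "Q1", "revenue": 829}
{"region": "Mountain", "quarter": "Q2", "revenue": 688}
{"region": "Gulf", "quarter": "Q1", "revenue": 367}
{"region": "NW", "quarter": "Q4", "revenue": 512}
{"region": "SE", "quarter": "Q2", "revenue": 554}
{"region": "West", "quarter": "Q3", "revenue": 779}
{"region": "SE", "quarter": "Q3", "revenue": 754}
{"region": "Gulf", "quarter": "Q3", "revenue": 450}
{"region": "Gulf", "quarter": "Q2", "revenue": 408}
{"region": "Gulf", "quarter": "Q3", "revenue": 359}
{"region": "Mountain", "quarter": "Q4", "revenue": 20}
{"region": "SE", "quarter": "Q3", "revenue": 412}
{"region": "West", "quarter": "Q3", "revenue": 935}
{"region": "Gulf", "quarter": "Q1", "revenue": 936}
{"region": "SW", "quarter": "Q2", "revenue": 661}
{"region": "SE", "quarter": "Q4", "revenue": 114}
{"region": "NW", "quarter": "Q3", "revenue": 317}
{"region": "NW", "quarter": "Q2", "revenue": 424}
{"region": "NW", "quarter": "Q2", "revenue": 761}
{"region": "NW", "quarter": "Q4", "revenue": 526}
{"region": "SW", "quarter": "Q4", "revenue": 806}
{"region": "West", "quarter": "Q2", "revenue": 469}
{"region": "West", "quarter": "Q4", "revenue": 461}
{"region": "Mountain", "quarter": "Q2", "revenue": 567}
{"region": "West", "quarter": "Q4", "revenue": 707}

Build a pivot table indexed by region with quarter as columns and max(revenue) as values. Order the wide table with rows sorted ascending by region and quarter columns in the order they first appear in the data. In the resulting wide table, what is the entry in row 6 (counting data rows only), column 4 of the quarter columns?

With rows sorted ascending by region, row 6 is region=West. quarter columns in first-appearance order: Q1, Q3, Q4, Q2; column 4 is Q2.
Long rows with region=West, quarter=Q2: max(530, 469) = 530.

530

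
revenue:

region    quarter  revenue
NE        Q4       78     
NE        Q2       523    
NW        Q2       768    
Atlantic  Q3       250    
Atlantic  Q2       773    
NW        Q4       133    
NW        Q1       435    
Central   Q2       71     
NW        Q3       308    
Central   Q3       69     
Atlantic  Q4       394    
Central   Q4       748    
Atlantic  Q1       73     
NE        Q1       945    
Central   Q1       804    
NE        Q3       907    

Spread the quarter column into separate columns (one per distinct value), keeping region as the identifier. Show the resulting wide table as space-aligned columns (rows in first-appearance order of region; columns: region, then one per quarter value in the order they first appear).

region    Q4   Q2   Q3   Q1 
NE        78   523  907  945
NW        133  768  308  435
Atlantic  394  773  250  73 
Central   748  71   69   804

Columns: region plus the 4 distinct quarter values (Q4, Q2, Q3, Q1).
For example, row NE column Q4 takes revenue=78 from the long row (NE, Q4).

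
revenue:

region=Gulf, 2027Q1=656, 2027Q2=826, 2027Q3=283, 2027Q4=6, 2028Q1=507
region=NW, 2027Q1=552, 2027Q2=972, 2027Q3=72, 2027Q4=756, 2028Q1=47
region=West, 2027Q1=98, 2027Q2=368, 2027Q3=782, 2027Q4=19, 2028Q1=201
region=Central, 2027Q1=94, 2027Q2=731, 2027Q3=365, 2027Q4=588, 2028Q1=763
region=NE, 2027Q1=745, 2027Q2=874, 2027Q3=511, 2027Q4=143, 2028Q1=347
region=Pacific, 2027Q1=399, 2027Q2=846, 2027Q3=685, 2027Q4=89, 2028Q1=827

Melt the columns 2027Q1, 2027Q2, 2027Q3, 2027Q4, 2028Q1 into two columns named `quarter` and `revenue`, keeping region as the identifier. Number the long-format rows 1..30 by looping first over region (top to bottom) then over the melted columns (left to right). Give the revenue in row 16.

30 rows total (6 × 5). Row 16: index ⌊(16-1)/5⌋ = 3 into region → Central; (16-1) mod 5 = 0 into the melted columns → 2027Q1.
So row 16 is (Central, 2027Q1, 94); revenue = 94.

94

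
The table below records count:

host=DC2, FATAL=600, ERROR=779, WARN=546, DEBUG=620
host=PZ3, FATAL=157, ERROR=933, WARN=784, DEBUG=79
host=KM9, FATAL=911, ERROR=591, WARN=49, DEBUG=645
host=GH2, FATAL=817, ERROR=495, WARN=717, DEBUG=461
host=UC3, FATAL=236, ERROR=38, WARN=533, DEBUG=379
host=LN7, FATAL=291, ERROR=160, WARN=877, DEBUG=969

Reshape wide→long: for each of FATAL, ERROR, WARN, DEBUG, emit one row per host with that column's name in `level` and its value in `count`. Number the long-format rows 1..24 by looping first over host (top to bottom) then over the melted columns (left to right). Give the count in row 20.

24 rows total (6 × 4). Row 20: index ⌊(20-1)/4⌋ = 4 into host → UC3; (20-1) mod 4 = 3 into the melted columns → DEBUG.
So row 20 is (UC3, DEBUG, 379); count = 379.

379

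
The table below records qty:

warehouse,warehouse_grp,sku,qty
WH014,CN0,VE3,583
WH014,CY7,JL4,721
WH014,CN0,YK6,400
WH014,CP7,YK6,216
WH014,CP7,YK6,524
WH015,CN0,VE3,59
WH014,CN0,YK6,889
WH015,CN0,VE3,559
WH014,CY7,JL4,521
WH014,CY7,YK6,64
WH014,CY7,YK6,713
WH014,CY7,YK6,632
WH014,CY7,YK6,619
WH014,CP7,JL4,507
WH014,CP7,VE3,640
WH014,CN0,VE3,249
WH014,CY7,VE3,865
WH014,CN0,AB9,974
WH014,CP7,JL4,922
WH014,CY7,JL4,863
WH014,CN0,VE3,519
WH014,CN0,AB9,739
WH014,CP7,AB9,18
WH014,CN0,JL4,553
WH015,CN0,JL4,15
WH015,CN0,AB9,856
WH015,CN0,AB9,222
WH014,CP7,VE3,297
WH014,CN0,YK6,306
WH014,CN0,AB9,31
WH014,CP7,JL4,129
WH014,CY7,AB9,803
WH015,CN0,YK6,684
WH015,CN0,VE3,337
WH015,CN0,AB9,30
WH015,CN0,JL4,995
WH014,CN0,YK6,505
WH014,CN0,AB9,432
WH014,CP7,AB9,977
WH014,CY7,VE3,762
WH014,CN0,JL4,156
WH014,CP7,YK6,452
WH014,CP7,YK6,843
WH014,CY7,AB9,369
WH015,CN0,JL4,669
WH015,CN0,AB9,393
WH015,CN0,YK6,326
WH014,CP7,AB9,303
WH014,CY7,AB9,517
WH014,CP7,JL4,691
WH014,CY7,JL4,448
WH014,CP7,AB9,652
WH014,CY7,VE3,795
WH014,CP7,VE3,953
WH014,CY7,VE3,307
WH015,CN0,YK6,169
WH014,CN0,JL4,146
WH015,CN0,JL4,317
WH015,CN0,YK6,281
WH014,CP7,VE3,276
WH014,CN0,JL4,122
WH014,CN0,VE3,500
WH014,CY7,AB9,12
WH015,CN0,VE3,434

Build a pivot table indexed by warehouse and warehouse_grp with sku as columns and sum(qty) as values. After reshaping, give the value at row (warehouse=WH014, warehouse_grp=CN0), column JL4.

977

Rows with warehouse=WH014, warehouse_grp=CN0 and sku=JL4: qty values are 553, 156, 146, 122.
553 + 156 + 146 + 122 = 977.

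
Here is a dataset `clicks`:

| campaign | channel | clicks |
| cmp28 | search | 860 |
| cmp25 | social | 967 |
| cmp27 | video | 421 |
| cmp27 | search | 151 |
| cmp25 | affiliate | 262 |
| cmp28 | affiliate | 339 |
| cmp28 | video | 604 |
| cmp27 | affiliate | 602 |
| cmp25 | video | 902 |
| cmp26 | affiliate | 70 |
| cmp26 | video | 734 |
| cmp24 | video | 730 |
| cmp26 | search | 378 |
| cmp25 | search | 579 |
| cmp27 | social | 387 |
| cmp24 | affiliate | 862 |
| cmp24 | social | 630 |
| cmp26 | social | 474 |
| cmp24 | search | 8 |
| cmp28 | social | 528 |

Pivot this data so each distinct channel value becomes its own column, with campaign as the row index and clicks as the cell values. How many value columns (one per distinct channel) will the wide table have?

4 distinct channel values: affiliate, social, video, search.

4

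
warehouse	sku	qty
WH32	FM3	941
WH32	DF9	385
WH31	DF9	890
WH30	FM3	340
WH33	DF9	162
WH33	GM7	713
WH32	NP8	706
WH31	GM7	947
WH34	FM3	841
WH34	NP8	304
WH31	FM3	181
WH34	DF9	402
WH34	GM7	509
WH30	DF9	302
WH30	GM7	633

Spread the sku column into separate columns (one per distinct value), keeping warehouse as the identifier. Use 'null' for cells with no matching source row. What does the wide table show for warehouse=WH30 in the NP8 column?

No long-format row has warehouse=WH30 and sku=NP8, so the cell is null.

null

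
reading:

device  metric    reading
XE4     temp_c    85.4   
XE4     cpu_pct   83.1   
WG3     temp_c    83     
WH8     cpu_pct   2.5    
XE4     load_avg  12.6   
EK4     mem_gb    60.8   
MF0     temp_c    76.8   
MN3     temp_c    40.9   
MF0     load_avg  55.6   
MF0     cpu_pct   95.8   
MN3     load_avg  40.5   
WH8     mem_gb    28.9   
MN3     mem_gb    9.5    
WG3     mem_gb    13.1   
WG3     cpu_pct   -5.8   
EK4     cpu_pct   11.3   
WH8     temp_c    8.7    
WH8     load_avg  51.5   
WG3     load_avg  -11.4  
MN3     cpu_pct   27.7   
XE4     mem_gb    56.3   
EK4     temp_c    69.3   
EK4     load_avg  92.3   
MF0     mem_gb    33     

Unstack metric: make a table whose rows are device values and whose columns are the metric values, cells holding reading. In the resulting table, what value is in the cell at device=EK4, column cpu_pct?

11.3

Wide layout: rows indexed by device, columns are the 4 distinct metric values (temp_c, cpu_pct, load_avg, mem_gb).
Cell (device=EK4, metric=cpu_pct) draws from the long row where device=EK4 and metric=cpu_pct, which has reading=11.3.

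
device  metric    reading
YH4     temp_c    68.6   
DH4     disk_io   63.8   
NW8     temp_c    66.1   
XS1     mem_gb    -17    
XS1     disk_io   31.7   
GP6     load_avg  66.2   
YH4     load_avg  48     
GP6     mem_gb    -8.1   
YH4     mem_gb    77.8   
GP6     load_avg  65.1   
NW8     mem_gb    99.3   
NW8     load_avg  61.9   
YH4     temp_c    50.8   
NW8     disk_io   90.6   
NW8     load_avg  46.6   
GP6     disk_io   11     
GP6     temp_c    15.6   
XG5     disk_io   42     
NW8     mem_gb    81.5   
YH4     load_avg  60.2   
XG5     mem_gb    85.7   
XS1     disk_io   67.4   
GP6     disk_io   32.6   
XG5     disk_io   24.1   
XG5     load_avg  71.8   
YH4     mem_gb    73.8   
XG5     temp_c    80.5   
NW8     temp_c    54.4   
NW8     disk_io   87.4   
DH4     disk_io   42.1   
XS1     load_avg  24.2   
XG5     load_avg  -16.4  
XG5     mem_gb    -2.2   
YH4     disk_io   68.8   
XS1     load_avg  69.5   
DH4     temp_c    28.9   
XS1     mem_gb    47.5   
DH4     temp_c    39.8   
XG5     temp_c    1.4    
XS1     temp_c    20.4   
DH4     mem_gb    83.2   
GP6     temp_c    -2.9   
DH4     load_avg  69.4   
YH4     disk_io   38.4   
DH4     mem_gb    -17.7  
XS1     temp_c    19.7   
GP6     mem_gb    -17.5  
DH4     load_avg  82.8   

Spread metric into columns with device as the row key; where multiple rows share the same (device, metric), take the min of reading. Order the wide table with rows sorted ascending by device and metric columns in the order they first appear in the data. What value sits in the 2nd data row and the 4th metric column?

With rows sorted ascending by device, row 2 is device=GP6. metric columns in first-appearance order: temp_c, disk_io, mem_gb, load_avg; column 4 is load_avg.
Long rows with device=GP6, metric=load_avg: min(66.2, 65.1) = 65.1.

65.1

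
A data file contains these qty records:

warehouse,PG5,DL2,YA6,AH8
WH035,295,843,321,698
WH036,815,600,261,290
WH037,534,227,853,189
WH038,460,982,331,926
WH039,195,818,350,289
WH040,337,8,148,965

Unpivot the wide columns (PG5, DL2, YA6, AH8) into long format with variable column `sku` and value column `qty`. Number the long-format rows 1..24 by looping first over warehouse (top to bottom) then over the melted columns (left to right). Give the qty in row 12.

189

24 rows total (6 × 4). Row 12: index ⌊(12-1)/4⌋ = 2 into warehouse → WH037; (12-1) mod 4 = 3 into the melted columns → AH8.
So row 12 is (WH037, AH8, 189); qty = 189.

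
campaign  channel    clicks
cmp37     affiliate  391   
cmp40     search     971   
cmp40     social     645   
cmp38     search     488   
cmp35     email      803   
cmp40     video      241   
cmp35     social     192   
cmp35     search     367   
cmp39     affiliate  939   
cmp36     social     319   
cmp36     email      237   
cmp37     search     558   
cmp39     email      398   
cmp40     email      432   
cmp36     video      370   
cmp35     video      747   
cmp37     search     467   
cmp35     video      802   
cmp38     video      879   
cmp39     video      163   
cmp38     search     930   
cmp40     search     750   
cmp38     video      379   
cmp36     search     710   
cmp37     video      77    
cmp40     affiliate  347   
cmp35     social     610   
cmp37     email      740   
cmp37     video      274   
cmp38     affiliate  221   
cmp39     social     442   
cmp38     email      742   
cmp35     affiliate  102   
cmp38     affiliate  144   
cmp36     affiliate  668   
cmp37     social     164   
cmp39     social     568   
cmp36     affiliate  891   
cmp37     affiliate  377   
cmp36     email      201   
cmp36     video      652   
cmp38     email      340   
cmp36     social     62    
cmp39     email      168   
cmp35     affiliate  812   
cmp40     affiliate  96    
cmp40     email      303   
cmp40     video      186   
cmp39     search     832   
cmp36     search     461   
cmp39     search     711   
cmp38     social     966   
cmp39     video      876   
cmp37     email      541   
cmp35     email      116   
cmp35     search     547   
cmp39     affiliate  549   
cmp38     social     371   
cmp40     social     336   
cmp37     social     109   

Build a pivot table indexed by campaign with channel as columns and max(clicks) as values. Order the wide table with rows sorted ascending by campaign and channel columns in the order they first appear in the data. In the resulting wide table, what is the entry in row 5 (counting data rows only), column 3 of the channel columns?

568

With rows sorted ascending by campaign, row 5 is campaign=cmp39. channel columns in first-appearance order: affiliate, search, social, email, video; column 3 is social.
Long rows with campaign=cmp39, channel=social: max(442, 568) = 568.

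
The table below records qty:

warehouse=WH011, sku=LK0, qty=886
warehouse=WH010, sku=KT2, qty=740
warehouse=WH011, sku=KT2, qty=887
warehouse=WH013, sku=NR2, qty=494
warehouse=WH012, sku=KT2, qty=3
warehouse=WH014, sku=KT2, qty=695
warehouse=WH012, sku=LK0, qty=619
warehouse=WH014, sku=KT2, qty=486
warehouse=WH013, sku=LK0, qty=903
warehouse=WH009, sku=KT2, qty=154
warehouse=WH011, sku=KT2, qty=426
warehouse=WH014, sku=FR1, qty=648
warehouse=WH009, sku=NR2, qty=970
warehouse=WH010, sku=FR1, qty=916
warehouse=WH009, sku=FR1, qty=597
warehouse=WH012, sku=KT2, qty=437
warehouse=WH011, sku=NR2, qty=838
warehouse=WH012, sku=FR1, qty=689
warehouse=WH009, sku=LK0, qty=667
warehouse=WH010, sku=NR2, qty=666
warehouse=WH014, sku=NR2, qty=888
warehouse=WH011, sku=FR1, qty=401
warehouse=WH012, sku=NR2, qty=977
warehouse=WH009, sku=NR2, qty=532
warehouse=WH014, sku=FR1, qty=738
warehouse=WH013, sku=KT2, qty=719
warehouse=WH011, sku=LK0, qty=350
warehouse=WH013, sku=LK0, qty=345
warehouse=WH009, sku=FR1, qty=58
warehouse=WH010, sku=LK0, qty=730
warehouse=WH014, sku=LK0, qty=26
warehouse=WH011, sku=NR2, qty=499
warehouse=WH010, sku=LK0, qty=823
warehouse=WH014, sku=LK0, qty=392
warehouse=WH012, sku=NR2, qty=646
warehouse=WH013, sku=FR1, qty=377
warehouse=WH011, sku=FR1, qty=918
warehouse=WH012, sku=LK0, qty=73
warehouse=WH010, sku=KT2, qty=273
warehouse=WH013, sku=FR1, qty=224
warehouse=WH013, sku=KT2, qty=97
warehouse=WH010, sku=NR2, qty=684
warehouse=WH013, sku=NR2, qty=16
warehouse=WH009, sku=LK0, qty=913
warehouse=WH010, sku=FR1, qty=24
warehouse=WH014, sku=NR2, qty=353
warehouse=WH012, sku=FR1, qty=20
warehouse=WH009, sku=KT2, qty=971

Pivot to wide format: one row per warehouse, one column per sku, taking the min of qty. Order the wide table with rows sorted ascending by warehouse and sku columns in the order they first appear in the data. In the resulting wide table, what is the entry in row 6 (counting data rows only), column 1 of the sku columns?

With rows sorted ascending by warehouse, row 6 is warehouse=WH014. sku columns in first-appearance order: LK0, KT2, NR2, FR1; column 1 is LK0.
Long rows with warehouse=WH014, sku=LK0: min(26, 392) = 26.

26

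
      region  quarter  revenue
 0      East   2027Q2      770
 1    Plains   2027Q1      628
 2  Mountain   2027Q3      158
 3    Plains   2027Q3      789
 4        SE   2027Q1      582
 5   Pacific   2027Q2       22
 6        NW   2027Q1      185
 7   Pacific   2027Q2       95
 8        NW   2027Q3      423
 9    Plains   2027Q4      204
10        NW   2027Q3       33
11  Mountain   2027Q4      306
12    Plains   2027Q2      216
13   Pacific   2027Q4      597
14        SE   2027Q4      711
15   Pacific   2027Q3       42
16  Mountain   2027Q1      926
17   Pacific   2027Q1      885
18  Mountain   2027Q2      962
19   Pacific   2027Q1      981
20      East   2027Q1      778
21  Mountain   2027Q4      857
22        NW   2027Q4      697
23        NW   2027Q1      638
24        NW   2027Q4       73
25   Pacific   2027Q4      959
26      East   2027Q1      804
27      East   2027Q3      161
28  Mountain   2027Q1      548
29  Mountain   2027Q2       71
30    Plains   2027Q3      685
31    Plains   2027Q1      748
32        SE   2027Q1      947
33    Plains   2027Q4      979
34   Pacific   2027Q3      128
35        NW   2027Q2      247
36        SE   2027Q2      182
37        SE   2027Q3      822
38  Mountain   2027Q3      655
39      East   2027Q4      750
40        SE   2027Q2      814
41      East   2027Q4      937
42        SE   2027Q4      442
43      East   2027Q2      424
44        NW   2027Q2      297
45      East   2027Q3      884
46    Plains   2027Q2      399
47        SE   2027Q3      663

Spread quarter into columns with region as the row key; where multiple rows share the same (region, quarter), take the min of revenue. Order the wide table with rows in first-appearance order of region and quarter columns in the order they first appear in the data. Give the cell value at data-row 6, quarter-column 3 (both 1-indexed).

With rows in first-appearance order of region, row 6 is region=NW. quarter columns in first-appearance order: 2027Q2, 2027Q1, 2027Q3, 2027Q4; column 3 is 2027Q3.
Long rows with region=NW, quarter=2027Q3: min(423, 33) = 33.

33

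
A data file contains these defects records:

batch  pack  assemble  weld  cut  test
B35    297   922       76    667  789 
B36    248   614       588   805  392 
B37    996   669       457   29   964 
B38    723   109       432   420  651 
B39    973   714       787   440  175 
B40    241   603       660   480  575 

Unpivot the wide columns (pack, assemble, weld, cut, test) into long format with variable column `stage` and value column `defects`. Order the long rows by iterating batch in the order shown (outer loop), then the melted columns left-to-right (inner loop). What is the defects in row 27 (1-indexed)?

30 rows total (6 × 5). Row 27: index ⌊(27-1)/5⌋ = 5 into batch → B40; (27-1) mod 5 = 1 into the melted columns → assemble.
So row 27 is (B40, assemble, 603); defects = 603.

603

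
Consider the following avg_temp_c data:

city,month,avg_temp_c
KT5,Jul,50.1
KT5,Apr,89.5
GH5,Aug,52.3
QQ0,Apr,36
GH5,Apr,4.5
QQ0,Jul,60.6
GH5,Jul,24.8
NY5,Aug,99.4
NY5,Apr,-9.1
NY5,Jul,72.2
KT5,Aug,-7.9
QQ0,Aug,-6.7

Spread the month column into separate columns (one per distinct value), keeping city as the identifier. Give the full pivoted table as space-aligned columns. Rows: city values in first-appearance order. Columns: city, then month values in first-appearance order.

Columns: city plus the 3 distinct month values (Jul, Apr, Aug).
For example, row KT5 column Jul takes avg_temp_c=50.1 from the long row (KT5, Jul).

city  Jul   Apr   Aug 
KT5   50.1  89.5  -7.9
GH5   24.8  4.5   52.3
QQ0   60.6  36    -6.7
NY5   72.2  -9.1  99.4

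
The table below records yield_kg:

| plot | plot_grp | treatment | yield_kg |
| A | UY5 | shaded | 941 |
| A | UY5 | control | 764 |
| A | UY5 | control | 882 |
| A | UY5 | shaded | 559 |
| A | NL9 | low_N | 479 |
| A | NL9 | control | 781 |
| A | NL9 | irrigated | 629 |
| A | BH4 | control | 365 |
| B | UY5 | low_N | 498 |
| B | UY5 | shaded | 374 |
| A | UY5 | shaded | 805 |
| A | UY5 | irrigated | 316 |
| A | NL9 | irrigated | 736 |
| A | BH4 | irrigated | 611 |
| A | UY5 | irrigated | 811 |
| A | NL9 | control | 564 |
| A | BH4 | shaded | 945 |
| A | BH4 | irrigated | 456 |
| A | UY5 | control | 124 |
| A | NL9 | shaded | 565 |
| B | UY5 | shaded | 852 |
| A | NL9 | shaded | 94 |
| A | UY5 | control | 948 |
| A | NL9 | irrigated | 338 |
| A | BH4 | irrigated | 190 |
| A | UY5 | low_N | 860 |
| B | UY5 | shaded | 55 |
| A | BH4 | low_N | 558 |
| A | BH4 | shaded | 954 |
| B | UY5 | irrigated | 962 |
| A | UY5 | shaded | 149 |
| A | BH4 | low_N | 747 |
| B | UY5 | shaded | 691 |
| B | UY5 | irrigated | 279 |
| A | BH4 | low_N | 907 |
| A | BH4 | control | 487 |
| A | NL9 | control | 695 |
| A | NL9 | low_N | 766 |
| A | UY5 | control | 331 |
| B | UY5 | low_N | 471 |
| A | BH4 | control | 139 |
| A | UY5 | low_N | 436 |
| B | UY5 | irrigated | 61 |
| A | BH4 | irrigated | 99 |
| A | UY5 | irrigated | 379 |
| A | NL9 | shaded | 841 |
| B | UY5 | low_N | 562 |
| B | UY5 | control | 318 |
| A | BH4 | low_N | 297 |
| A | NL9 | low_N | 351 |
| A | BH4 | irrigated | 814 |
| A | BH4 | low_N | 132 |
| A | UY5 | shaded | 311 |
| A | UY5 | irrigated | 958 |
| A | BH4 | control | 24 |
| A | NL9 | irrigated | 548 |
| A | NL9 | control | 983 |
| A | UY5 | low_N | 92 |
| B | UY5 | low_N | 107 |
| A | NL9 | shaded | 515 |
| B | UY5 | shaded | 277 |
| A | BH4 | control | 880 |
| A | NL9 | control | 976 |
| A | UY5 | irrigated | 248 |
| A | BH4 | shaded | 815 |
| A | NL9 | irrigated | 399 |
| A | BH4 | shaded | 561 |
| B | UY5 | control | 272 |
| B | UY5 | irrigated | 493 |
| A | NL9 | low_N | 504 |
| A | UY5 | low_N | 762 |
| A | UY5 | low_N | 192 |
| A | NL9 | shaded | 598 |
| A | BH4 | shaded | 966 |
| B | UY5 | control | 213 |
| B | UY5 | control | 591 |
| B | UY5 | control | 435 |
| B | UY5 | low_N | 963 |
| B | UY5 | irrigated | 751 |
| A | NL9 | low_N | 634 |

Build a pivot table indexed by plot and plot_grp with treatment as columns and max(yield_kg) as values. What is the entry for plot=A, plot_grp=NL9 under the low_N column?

Rows with plot=A, plot_grp=NL9 and treatment=low_N: yield_kg values are 479, 766, 351, 504, 634.
max(479, 766, 351, 504, 634) = 766.

766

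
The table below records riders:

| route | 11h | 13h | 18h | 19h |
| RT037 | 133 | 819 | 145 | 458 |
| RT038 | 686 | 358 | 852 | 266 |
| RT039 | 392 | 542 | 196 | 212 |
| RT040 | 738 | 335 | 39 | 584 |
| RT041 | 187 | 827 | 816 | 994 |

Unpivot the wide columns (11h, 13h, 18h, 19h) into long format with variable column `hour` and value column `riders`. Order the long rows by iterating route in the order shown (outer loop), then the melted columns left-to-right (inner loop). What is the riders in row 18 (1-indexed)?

827

20 rows total (5 × 4). Row 18: index ⌊(18-1)/4⌋ = 4 into route → RT041; (18-1) mod 4 = 1 into the melted columns → 13h.
So row 18 is (RT041, 13h, 827); riders = 827.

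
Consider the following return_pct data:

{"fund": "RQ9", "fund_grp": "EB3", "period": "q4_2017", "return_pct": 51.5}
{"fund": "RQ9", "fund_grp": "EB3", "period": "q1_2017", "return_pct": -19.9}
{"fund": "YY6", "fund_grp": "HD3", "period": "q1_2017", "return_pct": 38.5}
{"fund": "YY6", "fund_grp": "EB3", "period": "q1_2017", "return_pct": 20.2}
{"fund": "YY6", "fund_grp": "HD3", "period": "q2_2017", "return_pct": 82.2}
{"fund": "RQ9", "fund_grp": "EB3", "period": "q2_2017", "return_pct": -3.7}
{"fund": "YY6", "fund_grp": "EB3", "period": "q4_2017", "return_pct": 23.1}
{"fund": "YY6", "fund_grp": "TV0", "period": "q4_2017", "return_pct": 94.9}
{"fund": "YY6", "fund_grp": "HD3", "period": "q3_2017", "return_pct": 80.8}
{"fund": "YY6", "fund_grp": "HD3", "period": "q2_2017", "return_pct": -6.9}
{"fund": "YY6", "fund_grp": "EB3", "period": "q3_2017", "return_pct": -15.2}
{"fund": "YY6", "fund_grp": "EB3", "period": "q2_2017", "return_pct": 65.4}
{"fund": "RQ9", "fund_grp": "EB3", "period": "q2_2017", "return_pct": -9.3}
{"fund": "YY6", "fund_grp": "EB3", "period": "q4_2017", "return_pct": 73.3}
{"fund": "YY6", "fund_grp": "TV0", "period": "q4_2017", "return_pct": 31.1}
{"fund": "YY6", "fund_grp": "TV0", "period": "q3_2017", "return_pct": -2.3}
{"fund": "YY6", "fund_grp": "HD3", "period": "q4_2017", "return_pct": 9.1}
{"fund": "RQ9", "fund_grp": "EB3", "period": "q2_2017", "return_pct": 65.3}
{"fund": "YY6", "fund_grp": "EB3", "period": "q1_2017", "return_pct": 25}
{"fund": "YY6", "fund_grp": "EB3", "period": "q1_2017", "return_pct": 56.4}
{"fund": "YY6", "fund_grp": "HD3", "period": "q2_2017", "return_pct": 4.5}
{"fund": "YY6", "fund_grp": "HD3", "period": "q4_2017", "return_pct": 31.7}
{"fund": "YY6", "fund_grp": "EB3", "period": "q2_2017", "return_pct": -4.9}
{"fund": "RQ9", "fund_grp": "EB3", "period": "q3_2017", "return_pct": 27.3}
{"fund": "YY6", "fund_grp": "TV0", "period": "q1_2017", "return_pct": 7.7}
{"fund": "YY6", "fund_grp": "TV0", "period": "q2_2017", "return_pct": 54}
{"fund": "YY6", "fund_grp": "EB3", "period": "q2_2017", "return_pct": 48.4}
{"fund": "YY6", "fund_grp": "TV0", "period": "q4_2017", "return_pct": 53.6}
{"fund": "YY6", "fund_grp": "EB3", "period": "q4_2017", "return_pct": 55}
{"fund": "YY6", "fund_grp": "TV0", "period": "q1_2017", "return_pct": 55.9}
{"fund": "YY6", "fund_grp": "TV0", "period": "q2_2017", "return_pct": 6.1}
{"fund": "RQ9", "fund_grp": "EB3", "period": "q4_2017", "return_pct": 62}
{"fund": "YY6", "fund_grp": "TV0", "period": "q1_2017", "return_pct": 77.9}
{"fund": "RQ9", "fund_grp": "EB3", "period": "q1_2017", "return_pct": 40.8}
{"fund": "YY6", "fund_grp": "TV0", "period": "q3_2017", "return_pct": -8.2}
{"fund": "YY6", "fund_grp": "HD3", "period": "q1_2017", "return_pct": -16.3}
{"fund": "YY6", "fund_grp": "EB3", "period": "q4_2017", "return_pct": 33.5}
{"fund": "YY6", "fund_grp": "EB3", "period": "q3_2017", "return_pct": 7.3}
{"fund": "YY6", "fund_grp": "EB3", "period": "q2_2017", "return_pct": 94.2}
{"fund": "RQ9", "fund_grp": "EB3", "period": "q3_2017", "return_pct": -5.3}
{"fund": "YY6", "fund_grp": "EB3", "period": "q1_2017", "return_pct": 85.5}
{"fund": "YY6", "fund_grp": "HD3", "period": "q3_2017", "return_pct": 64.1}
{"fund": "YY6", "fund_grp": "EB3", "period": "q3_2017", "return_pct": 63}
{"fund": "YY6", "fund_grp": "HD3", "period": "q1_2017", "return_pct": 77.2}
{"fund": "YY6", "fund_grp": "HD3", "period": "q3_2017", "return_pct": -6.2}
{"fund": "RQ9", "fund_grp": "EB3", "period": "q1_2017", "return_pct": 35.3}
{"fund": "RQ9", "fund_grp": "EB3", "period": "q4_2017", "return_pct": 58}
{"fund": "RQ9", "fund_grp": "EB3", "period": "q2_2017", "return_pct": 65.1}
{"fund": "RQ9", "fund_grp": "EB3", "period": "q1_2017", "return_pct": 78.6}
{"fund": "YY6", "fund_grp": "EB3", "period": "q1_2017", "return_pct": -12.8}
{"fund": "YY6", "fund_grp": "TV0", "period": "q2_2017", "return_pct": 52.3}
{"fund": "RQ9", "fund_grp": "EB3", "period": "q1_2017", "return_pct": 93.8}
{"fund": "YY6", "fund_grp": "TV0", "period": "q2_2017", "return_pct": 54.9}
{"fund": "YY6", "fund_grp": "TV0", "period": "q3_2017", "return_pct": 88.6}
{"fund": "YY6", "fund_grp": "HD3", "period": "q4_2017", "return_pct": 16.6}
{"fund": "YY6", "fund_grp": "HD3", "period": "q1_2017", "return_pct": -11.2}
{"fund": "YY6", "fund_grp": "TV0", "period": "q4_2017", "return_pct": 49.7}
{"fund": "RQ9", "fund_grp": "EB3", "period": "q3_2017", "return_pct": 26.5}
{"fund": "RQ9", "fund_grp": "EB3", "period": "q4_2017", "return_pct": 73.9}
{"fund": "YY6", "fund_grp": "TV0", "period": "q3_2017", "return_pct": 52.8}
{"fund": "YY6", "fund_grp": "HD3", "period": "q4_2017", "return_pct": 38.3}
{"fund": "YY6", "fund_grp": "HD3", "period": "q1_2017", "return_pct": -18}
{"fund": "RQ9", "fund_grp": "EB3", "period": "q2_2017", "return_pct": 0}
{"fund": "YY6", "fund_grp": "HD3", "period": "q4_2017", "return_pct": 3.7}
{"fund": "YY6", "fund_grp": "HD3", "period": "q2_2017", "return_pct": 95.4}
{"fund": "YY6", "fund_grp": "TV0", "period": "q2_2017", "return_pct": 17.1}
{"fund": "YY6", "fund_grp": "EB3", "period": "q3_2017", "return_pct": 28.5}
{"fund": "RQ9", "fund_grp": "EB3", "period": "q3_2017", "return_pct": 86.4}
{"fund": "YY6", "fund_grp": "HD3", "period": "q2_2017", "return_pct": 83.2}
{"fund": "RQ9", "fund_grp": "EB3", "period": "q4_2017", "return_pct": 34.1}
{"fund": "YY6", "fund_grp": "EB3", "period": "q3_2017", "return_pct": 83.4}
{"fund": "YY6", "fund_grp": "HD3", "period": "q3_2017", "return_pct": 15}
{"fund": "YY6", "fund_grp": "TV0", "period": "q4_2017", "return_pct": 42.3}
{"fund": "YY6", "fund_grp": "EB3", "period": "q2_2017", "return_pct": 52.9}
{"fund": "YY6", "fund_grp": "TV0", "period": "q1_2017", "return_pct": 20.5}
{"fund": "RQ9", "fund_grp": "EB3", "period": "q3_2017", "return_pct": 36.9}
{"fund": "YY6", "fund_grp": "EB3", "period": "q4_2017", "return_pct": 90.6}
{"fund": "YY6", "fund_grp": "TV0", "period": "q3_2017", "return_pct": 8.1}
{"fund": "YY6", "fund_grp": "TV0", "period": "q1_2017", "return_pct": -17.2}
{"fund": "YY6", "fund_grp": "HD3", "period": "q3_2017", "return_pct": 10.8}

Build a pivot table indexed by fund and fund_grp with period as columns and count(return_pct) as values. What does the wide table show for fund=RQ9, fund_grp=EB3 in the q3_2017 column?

Rows with fund=RQ9, fund_grp=EB3 and period=q3_2017: return_pct values are 27.3, -5.3, 26.5, 86.4, 36.9.
5 rows match — count = 5.

5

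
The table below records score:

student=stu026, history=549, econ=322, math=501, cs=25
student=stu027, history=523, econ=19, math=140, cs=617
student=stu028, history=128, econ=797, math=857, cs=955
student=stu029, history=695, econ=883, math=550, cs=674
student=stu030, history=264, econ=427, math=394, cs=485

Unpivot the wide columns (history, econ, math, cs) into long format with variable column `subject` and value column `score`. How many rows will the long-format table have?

5 student values × 4 melted columns = 20 rows.

20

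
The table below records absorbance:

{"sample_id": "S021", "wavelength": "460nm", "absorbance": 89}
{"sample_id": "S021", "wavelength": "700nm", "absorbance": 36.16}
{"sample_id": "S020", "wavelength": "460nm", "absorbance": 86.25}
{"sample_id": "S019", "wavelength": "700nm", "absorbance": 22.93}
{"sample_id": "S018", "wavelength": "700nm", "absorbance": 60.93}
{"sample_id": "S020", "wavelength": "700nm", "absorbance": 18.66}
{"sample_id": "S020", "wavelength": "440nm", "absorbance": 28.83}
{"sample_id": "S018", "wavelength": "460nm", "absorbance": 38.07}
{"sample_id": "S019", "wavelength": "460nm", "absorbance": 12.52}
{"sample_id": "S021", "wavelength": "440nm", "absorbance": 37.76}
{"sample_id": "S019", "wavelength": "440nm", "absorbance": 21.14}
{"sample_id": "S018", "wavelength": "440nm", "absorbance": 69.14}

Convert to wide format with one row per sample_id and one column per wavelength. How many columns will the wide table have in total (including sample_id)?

4

1 column for sample_id plus 3 distinct wavelength values → 4 columns.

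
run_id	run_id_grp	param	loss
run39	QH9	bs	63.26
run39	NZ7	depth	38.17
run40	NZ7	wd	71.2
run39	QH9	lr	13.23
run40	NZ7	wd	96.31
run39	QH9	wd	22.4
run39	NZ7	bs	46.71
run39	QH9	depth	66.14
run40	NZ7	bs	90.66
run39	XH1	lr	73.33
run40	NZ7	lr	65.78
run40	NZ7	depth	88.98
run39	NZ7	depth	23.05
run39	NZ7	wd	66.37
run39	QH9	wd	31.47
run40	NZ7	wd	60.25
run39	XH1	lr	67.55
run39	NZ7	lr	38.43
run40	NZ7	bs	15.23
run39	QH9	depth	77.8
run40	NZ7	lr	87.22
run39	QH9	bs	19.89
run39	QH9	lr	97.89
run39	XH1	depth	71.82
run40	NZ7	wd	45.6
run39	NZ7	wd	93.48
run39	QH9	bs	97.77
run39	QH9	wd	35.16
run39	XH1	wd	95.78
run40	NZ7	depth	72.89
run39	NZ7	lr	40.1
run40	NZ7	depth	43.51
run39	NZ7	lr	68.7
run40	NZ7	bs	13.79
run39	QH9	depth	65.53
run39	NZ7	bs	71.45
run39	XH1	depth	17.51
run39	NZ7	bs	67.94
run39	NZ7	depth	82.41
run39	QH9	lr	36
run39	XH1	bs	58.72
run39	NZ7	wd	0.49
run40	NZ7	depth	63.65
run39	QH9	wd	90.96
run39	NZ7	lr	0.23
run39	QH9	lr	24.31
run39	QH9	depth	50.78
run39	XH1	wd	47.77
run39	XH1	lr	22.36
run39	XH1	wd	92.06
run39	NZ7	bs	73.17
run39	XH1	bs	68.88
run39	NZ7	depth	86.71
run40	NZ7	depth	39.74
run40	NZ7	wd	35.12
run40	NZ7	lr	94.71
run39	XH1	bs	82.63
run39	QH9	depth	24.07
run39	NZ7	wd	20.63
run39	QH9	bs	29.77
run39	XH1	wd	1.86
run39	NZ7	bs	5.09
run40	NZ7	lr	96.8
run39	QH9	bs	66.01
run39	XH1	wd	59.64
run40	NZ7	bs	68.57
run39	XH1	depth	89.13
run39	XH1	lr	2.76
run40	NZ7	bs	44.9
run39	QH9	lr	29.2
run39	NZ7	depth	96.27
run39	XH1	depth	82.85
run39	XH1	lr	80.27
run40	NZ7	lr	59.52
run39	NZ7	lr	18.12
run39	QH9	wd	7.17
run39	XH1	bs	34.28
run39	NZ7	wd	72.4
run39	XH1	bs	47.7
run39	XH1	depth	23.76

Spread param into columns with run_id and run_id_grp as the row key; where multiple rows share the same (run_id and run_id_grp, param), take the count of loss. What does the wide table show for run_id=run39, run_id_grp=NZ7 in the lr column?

Rows with run_id=run39, run_id_grp=NZ7 and param=lr: loss values are 38.43, 40.1, 68.7, 0.23, 18.12.
5 rows match — count = 5.

5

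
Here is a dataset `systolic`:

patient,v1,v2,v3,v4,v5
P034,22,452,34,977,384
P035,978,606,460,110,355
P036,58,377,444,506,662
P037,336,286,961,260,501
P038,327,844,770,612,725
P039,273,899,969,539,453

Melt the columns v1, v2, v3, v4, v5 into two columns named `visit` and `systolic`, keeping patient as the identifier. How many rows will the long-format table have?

30

6 patient values × 5 melted columns = 30 rows.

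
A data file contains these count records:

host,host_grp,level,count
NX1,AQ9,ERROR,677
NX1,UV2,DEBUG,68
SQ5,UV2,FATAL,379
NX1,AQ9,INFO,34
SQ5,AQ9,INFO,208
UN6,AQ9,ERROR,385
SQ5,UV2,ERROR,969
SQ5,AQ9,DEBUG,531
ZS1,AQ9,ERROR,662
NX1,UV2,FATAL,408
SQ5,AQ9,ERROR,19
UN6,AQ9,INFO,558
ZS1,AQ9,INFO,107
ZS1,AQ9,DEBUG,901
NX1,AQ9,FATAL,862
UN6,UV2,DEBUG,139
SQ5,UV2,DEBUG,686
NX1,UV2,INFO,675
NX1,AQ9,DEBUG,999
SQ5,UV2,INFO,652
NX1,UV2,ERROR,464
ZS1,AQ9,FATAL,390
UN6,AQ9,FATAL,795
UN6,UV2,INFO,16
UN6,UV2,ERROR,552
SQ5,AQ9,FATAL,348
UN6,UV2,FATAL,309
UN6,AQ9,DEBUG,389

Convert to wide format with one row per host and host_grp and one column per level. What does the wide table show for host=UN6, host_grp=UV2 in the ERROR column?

552

Wide layout: rows indexed by host and host_grp, columns are the 4 distinct level values (ERROR, DEBUG, FATAL, INFO).
Cell (host=UN6, host_grp=UV2, level=ERROR) draws from the long row where host=UN6, host_grp=UV2 and level=ERROR, which has count=552.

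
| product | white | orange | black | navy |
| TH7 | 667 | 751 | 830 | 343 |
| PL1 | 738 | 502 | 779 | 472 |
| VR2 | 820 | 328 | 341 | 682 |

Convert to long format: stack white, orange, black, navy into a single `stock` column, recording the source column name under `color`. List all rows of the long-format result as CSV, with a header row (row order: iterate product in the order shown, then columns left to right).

Each (product, column) pair becomes one row: 3 × 4 = 12 rows.
For example, (TH7, white) → stock=667.

product,color,stock
TH7,white,667
TH7,orange,751
TH7,black,830
TH7,navy,343
PL1,white,738
PL1,orange,502
PL1,black,779
PL1,navy,472
VR2,white,820
VR2,orange,328
VR2,black,341
VR2,navy,682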